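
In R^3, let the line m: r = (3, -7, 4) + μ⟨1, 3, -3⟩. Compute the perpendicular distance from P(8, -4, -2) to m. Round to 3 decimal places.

Taking (3, -7, 4) on m with direction v = (1, 3, -3): w = P − (3, -7, 4) = (5, 3, -6), and w × v = (9, 9, 12).
Distance = |w × v| / |v| = √306 / √19 ≈ 4.013.

4.013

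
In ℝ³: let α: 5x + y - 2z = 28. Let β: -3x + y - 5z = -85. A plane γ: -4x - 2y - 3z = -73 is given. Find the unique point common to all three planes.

(10, 0, 11)

Solving the 3×3 linear system 5x + y - 2z = 28, -3x + y - 5z = -85, -4x - 2y - 3z = -73 (e.g. by elimination or Cramer's rule, determinant = -74) gives (10, 0, 11).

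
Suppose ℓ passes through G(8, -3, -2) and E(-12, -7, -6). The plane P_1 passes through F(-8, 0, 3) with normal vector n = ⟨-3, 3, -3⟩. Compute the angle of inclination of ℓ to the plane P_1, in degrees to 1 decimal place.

33.7

A direction vector for ℓ is E − G = (-20, -4, -4).
P_1: n·r = n·F gives -3x + 3y - 3z = 15.
sin θ = |n·v| / (|n||v|) = |60| / (√27 · √432) = 0.55556.
θ ≈ 33.7°.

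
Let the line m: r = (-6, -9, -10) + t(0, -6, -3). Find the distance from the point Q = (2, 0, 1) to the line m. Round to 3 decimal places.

9.889

Taking (-6, -9, -10) on m with direction v = (0, -6, -3): w = Q − (-6, -9, -10) = (8, 9, 11), and w × v = (39, 24, -48).
Distance = |w × v| / |v| = √4401 / √45 ≈ 9.889.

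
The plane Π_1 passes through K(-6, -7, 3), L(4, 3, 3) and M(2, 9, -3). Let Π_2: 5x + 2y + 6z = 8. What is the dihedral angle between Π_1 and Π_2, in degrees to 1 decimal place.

KL = (10, 10, 0), KM = (8, 16, -6); a normal to Π_1 is KL × KM = (-60, 60, 80).
Using K: Π_1 has equation -60x + 60y + 80z = 180.
cos θ = |n₁·n₂| / (|n₁||n₂|) = |300| / (√13600 · √65).
θ = arccos(0.31908) ≈ 71.4°.

71.4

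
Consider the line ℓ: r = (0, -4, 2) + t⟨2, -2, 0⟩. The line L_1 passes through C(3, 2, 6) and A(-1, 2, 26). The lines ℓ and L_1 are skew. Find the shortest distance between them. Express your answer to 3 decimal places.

6.861

A direction vector for L_1 is A − C = (-4, 0, 20).
Common perpendicular direction n = (2, -2, 0) × (-4, 0, 20) = (-40, -40, -8).
With w = (3, 2, 6) − (0, -4, 2) = (3, 6, 4), w · n = -392.
Distance = |w · n| / |n| = |-392| / √3264 ≈ 6.861.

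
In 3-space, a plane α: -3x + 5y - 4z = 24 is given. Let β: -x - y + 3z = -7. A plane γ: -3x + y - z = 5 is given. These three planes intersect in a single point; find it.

(0, 4, -1)

Solving the 3×3 linear system -3x + 5y - 4z = 24, -x - y + 3z = -7, -3x + y - z = 5 (e.g. by elimination or Cramer's rule, determinant = -28) gives (0, 4, -1).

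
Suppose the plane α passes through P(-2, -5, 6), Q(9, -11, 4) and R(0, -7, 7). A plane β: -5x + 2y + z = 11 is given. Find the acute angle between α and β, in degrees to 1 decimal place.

84.9

PQ = (11, -6, -2), PR = (2, -2, 1); a normal to α is PQ × PR = (-10, -15, -10).
Using P: α has equation -10x - 15y - 10z = 35.
cos θ = |n₁·n₂| / (|n₁||n₂|) = |10| / (√425 · √30).
θ = arccos(0.08856) ≈ 84.9°.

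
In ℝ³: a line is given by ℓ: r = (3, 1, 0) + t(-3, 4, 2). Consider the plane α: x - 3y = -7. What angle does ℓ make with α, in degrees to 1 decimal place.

sin θ = |n·v| / (|n||v|) = |-15| / (√10 · √29) = 0.88083.
θ ≈ 61.7°.

61.7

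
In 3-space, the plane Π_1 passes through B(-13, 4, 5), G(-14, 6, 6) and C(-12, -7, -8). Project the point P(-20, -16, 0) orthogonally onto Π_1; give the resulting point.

BG = (-1, 2, 1), BC = (1, -11, -13); a normal to Π_1 is BG × BC = (-15, -12, 9).
Using B: Π_1 has equation -15x - 12y + 9z = 192.
Foot = P − λn with λ = (n·P − d)/|n|² = (492 − 192)/450 = 2/3.
Foot = (-20, -16, 0) − (2/3)·(-15, -12, 9) = (-10, -8, -6).

(-10, -8, -6)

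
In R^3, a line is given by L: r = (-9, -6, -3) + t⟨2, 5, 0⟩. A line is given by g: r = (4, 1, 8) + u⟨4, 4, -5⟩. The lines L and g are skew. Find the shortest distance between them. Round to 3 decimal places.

13.128

Common perpendicular direction n = (2, 5, 0) × (4, 4, -5) = (-25, 10, -12).
With w = (4, 1, 8) − (-9, -6, -3) = (13, 7, 11), w · n = -387.
Distance = |w · n| / |n| = |-387| / √869 ≈ 13.128.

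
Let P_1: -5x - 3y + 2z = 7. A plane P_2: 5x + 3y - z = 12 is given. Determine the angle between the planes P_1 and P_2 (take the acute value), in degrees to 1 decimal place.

9.2

cos θ = |n₁·n₂| / (|n₁||n₂|) = |-36| / (√38 · √35).
θ = arccos(0.98714) ≈ 9.2°.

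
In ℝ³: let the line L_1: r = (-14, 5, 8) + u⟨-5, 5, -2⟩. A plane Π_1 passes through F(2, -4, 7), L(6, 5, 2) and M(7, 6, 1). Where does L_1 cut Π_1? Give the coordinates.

FL = (4, 9, -5), FM = (5, 10, -6); a normal to Π_1 is FL × FM = (-4, -1, -5).
Using F: Π_1 has equation -4x - y - 5z = -39.
Substitute r = (-14, 5, 8) + t(-5, 5, -2) into the plane: 11 + 25t = -39, so t = -2.
Intersection: (-14, 5, 8) + (-2)·(-5, 5, -2) = (-4, -5, 12).

(-4, -5, 12)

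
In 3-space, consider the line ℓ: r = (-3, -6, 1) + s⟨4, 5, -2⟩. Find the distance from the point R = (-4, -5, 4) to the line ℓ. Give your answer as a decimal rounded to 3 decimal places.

Taking (-3, -6, 1) on ℓ with direction v = (4, 5, -2): w = R − (-3, -6, 1) = (-1, 1, 3), and w × v = (-17, 10, -9).
Distance = |w × v| / |v| = √470 / √45 ≈ 3.232.

3.232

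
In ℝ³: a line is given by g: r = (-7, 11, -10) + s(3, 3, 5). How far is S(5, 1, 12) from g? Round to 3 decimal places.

20.373

Taking (-7, 11, -10) on g with direction v = (3, 3, 5): w = S − (-7, 11, -10) = (12, -10, 22), and w × v = (-116, 6, 66).
Distance = |w × v| / |v| = √17848 / √43 ≈ 20.373.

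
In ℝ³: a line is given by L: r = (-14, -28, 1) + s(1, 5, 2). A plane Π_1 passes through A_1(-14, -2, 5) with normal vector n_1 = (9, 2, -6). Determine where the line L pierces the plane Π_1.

Π_1: n_1·r = n_1·A_1 gives 9x + 2y - 6z = -160.
Substitute r = (-14, -28, 1) + t(1, 5, 2) into the plane: -188 + 7t = -160, so t = 4.
Intersection: (-14, -28, 1) + 4·(1, 5, 2) = (-10, -8, 9).

(-10, -8, 9)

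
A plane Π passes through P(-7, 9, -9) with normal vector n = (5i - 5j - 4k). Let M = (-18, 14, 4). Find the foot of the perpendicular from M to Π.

Π: n·r = n·P gives 5x - 5y - 4z = -44.
Foot = M − λn with λ = (n·M − d)/|n|² = (-176 − (-44))/66 = -2.
Foot = (-18, 14, 4) − (-2)·(5, -5, -4) = (-8, 4, -4).

(-8, 4, -4)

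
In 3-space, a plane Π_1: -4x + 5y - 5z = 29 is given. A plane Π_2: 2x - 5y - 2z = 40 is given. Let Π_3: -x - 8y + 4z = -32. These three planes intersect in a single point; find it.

(4, -2, -11)

Solving the 3×3 linear system -4x + 5y - 5z = 29, 2x - 5y - 2z = 40, -x - 8y + 4z = -32 (e.g. by elimination or Cramer's rule, determinant = 219) gives (4, -2, -11).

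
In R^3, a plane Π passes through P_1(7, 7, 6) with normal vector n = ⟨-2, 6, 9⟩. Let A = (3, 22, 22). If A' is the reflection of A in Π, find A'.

Π: n·r = n·P_1 gives -2x + 6y + 9z = 82.
λ = (n·A − d)/|n|² = (324 − 82)/121 = 2.
Reflection = A − 2λn = (3, 22, 22) − 4·(-2, 6, 9) = (11, -2, -14).

(11, -2, -14)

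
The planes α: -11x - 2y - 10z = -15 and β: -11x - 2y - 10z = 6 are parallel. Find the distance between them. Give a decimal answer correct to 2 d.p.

Same normal n = (-11, -2, -10) with |n| = √225; distance = |-15 − 6| / |n| = 21/√225 ≈ 1.40.

1.40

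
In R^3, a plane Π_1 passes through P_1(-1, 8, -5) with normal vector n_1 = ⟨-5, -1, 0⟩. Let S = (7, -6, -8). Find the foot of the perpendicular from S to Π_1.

(2, -7, -8)

Π_1: n_1·r = n_1·P_1 gives -5x - y = -3.
Foot = S − λn with λ = (n·S − d)/|n|² = (-29 − (-3))/26 = -1.
Foot = (7, -6, -8) − (-1)·(-5, -1, 0) = (2, -7, -8).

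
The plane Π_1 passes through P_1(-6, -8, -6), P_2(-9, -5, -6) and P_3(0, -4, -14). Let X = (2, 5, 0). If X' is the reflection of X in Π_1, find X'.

P_1P_2 = (-3, 3, 0), P_1P_3 = (6, 4, -8); a normal to Π_1 is P_1P_2 × P_1P_3 = (-24, -24, -30).
Using P_1: Π_1 has equation -24x - 24y - 30z = 516.
λ = (n·X − d)/|n|² = (-168 − 516)/2052 = -1/3.
Reflection = X − 2λn = (2, 5, 0) − (-2/3)·(-24, -24, -30) = (-14, -11, -20).

(-14, -11, -20)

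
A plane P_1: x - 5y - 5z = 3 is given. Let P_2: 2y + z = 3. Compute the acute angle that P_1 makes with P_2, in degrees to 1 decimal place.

20.1

cos θ = |n₁·n₂| / (|n₁||n₂|) = |-15| / (√51 · √5).
θ = arccos(0.93934) ≈ 20.1°.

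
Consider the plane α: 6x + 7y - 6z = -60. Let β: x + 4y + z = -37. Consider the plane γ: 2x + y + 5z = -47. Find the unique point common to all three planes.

Solving the 3×3 linear system 6x + 7y - 6z = -60, x + 4y + z = -37, 2x + y + 5z = -47 (e.g. by elimination or Cramer's rule, determinant = 135) gives (-8, -6, -5).

(-8, -6, -5)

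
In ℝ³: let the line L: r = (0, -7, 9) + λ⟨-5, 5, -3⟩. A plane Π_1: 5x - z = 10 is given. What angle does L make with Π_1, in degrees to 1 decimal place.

sin θ = |n·v| / (|n||v|) = |-22| / (√26 · √59) = 0.56171.
θ ≈ 34.2°.

34.2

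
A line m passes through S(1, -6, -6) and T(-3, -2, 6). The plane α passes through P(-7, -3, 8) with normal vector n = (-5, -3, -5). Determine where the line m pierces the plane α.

(-2, -3, 3)

A direction vector for m is T − S = (-4, 4, 12).
α: n·r = n·P gives -5x - 3y - 5z = 4.
Substitute r = (1, -6, -6) + t(-4, 4, 12) into the plane: 43 + (-52)t = 4, so t = 3/4.
Intersection: (1, -6, -6) + (3/4)·(-4, 4, 12) = (-2, -3, 3).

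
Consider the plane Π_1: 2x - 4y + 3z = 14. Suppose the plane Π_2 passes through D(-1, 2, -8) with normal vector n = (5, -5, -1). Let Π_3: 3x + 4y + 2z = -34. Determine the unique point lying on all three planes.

Π_2: n·r = n·D gives 5x - 5y - z = -7.
Solving the 3×3 linear system 2x - 4y + 3z = 14, 5x - 5y - z = -7, 3x + 4y + 2z = -34 (e.g. by elimination or Cramer's rule, determinant = 145) gives (-6, -5, 2).

(-6, -5, 2)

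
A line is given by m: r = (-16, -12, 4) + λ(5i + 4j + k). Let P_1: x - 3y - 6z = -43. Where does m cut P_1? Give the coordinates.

Substitute r = (-16, -12, 4) + t(5, 4, 1) into the plane: -4 + (-13)t = -43, so t = 3.
Intersection: (-16, -12, 4) + 3·(5, 4, 1) = (-1, 0, 7).

(-1, 0, 7)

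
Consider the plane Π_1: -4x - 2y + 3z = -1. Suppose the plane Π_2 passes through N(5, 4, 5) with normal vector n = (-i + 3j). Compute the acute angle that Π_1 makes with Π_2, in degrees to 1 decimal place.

Π_2: n·r = n·N gives -x + 3y = 7.
cos θ = |n₁·n₂| / (|n₁||n₂|) = |-2| / (√29 · √10).
θ = arccos(0.11744) ≈ 83.3°.

83.3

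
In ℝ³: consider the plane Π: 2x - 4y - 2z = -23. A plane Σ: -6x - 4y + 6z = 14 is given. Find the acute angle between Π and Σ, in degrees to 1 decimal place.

80.0

cos θ = |n₁·n₂| / (|n₁||n₂|) = |-8| / (√24 · √88).
θ = arccos(0.17408) ≈ 80.0°.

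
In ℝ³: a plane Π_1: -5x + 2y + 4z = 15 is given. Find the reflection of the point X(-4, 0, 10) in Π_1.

(6, -4, 2)

λ = (n·X − d)/|n|² = (60 − 15)/45 = 1.
Reflection = X − 2λn = (-4, 0, 10) − 2·(-5, 2, 4) = (6, -4, 2).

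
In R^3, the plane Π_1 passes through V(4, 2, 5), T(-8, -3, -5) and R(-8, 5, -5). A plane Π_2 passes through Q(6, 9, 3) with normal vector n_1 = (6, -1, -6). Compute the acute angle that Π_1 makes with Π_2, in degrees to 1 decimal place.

VT = (-12, -5, -10), VR = (-12, 3, -10); a normal to Π_1 is VT × VR = (80, 0, -96).
Using V: Π_1 has equation 80x - 96z = -160.
Π_2: n_1·r = n_1·Q gives 6x - y - 6z = 9.
cos θ = |n₁·n₂| / (|n₁||n₂|) = |1056| / (√15616 · √73).
θ = arccos(0.98905) ≈ 8.5°.

8.5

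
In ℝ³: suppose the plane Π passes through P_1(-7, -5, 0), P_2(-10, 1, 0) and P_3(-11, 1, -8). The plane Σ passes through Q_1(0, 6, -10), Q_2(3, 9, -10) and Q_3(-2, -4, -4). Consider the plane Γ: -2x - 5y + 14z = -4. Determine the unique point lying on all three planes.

(-6, -8, -4)

P_1P_2 = (-3, 6, 0), P_1P_3 = (-4, 6, -8); a normal to Π is P_1P_2 × P_1P_3 = (-48, -24, 6).
Using P_1: Π has equation -48x - 24y + 6z = 456.
Q_1Q_2 = (3, 3, 0), Q_1Q_3 = (-2, -10, 6); a normal to Σ is Q_1Q_2 × Q_1Q_3 = (18, -18, -24).
Using Q_1: Σ has equation 18x - 18y - 24z = 132.
Solving the 3×3 linear system -48x - 24y + 6z = 456, 18x - 18y - 24z = 132, -2x - 5y + 14z = -4 (e.g. by elimination or Cramer's rule, determinant = 21996) gives (-6, -8, -4).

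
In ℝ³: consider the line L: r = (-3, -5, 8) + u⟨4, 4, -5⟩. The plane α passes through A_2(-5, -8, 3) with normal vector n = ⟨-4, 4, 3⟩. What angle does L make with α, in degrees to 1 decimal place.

α: n·r = n·A_2 gives -4x + 4y + 3z = -3.
sin θ = |n·v| / (|n||v|) = |-15| / (√41 · √57) = 0.31029.
θ ≈ 18.1°.

18.1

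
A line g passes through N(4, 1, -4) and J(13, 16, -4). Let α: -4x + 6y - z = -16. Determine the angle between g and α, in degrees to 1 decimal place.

25.1

A direction vector for g is J − N = (9, 15, 0).
sin θ = |n·v| / (|n||v|) = |54| / (√53 · √306) = 0.42403.
θ ≈ 25.1°.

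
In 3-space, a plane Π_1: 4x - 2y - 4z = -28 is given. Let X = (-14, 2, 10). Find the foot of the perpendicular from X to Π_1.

Foot = X − λn with λ = (n·X − d)/|n|² = (-100 − (-28))/36 = -2.
Foot = (-14, 2, 10) − (-2)·(4, -2, -4) = (-6, -2, 2).

(-6, -2, 2)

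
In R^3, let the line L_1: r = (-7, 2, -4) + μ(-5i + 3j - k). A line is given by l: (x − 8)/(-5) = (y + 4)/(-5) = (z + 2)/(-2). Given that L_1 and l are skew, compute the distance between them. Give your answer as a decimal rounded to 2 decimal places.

l has direction (-5, -5, -2) through (8, -4, -2).
Common perpendicular direction n = (-5, 3, -1) × (-5, -5, -2) = (-11, -5, 40).
With w = (8, -4, -2) − (-7, 2, -4) = (15, -6, 2), w · n = -55.
Distance = |w · n| / |n| = |-55| / √1746 ≈ 1.32.

1.32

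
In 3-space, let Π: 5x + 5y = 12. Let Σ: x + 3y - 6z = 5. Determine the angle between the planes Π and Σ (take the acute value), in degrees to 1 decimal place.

65.4

cos θ = |n₁·n₂| / (|n₁||n₂|) = |20| / (√50 · √46).
θ = arccos(0.41703) ≈ 65.4°.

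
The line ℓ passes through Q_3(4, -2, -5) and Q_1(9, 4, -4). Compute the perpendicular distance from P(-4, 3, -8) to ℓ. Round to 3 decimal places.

9.761

A direction vector for ℓ is Q_1 − Q_3 = (5, 6, 1).
Taking (4, -2, -5) on ℓ with direction v = (5, 6, 1): w = P − (4, -2, -5) = (-8, 5, -3), and w × v = (23, -7, -73).
Distance = |w × v| / |v| = √5907 / √62 ≈ 9.761.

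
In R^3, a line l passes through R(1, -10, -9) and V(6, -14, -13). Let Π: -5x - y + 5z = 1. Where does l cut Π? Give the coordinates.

(-4, -6, -5)

A direction vector for l is V − R = (5, -4, -4).
Substitute r = (1, -10, -9) + t(5, -4, -4) into the plane: -40 + (-41)t = 1, so t = -1.
Intersection: (1, -10, -9) + (-1)·(5, -4, -4) = (-4, -6, -5).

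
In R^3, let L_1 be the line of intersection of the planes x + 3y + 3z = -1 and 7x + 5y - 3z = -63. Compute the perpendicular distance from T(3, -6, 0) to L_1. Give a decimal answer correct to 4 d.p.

Direction of L_1: (1, 3, 3) × (7, 5, -3) = (-24, 24, -16).
A point on L_1: solving the two plane equations with x = -4 gives (-4, -4, 5).
Taking (-4, -4, 5) on L_1 with direction v = (-24, 24, -16): w = T − (-4, -4, 5) = (7, -2, -5), and w × v = (152, 232, 120).
Distance = |w × v| / |v| = √91328 / √1408 ≈ 8.0538.

8.0538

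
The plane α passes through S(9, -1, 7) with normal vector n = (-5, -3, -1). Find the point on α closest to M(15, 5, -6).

(10, 2, -7)

α: n·r = n·S gives -5x - 3y - z = -49.
Foot = M − λn with λ = (n·M − d)/|n|² = (-84 − (-49))/35 = -1.
Foot = (15, 5, -6) − (-1)·(-5, -3, -1) = (10, 2, -7).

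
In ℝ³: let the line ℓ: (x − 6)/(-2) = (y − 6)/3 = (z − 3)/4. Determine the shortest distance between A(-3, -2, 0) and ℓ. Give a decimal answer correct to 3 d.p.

11.951

ℓ has direction (-2, 3, 4) through (6, 6, 3).
Taking (6, 6, 3) on ℓ with direction v = (-2, 3, 4): w = A − (6, 6, 3) = (-9, -8, -3), and w × v = (-23, 42, -43).
Distance = |w × v| / |v| = √4142 / √29 ≈ 11.951.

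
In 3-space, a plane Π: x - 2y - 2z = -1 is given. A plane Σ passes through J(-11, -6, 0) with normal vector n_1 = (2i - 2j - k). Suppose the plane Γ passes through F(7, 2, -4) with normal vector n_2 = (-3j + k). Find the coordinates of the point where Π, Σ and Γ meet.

Σ: n_1·r = n_1·J gives 2x - 2y - z = -10.
Γ: n_2·r = n_2·F gives -3y + z = -10.
Solving the 3×3 linear system x - 2y - 2z = -1, 2x - 2y - z = -10, -3y + z = -10 (e.g. by elimination or Cramer's rule, determinant = 11) gives (-5, 2, -4).

(-5, 2, -4)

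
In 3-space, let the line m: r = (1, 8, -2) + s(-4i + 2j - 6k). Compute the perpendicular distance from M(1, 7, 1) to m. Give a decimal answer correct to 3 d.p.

Taking (1, 8, -2) on m with direction v = (-4, 2, -6): w = M − (1, 8, -2) = (0, -1, 3), and w × v = (0, -12, -4).
Distance = |w × v| / |v| = √160 / √56 ≈ 1.690.

1.690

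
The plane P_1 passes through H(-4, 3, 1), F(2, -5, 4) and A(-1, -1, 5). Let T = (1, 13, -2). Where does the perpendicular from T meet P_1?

(-7, 7, -2)

HF = (6, -8, 3), HA = (3, -4, 4); a normal to P_1 is HF × HA = (-20, -15, 0).
Using H: P_1 has equation -20x - 15y = 35.
Foot = T − λn with λ = (n·T − d)/|n|² = (-215 − 35)/625 = -2/5.
Foot = (1, 13, -2) − (-2/5)·(-20, -15, 0) = (-7, 7, -2).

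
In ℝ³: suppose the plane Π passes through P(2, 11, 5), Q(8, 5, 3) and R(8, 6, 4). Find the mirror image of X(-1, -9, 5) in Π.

(11, 9, -13)

PQ = (6, -6, -2), PR = (6, -5, -1); a normal to Π is PQ × PR = (-4, -6, 6).
Using P: Π has equation -4x - 6y + 6z = -44.
λ = (n·X − d)/|n|² = (88 − (-44))/88 = 3/2.
Reflection = X − 2λn = (-1, -9, 5) − 3·(-4, -6, 6) = (11, 9, -13).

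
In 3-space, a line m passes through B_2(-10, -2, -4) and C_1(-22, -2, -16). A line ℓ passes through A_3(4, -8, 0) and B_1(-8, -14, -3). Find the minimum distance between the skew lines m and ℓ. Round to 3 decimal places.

9.216

A direction vector for m is C_1 − B_2 = (-12, 0, -12).
A direction vector for ℓ is B_1 − A_3 = (-12, -6, -3).
Common perpendicular direction n = (-12, 0, -12) × (-12, -6, -3) = (-72, 108, 72).
With w = (4, -8, 0) − (-10, -2, -4) = (14, -6, 4), w · n = -1368.
Distance = |w · n| / |n| = |-1368| / √22032 ≈ 9.216.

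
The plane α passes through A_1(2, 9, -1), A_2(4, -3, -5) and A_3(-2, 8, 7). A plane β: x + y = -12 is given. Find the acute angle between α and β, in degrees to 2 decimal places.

A_1A_2 = (2, -12, -4), A_1A_3 = (-4, -1, 8); a normal to α is A_1A_2 × A_1A_3 = (-100, 0, -50).
Using A_1: α has equation -100x - 50z = -150.
cos θ = |n₁·n₂| / (|n₁||n₂|) = |-100| / (√12500 · √2).
θ = arccos(0.63246) ≈ 50.77°.

50.77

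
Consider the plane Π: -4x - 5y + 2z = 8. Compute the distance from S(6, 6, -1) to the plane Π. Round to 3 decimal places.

n·S − d = (-4)·(6) + (-5)·(6) + (2)·(-1) − 8 = -64; |n| = √45.
Distance = |-64| / √45 = 64/√45 ≈ 9.541.

9.541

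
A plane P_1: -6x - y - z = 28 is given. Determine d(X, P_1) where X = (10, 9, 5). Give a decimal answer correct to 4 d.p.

16.5466

n·X − d = (-6)·(10) + (-1)·(9) + (-1)·(5) − 28 = -102; |n| = √38.
Distance = |-102| / √38 = 102/√38 ≈ 16.5466.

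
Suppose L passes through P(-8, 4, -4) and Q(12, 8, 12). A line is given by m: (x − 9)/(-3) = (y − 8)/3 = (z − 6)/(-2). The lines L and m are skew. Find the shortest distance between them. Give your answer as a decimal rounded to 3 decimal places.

A direction vector for L is Q − P = (20, 4, 16).
m has direction (-3, 3, -2) through (9, 8, 6).
Common perpendicular direction n = (20, 4, 16) × (-3, 3, -2) = (-56, -8, 72).
With w = (9, 8, 6) − (-8, 4, -4) = (17, 4, 10), w · n = -264.
Distance = |w · n| / |n| = |-264| / √8384 ≈ 2.883.

2.883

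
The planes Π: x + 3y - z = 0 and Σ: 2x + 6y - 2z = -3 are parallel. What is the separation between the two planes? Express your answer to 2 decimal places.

0.45

Rescale Σ by 1/2: x + 3y - z = -3/2. Then distance = |0 − (-3/2)| / √11 ≈ 0.45.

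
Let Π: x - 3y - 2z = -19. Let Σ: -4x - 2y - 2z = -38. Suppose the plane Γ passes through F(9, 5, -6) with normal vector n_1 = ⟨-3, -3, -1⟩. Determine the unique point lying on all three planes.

Γ: n_1·r = n_1·F gives -3x - 3y - z = -36.
Solving the 3×3 linear system x - 3y - 2z = -19, -4x - 2y - 2z = -38, -3x - 3y - z = -36 (e.g. by elimination or Cramer's rule, determinant = -22) gives (5, 6, 3).

(5, 6, 3)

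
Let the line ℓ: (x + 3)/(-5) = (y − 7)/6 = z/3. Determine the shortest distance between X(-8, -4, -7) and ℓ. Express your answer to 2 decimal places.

11.84

ℓ has direction (-5, 6, 3) through (-3, 7, 0).
Taking (-3, 7, 0) on ℓ with direction v = (-5, 6, 3): w = X − (-3, 7, 0) = (-5, -11, -7), and w × v = (9, 50, -85).
Distance = |w × v| / |v| = √9806 / √70 ≈ 11.84.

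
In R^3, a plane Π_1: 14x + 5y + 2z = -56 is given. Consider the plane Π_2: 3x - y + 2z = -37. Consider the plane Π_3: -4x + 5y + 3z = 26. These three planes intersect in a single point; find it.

(-5, 6, -8)

Solving the 3×3 linear system 14x + 5y + 2z = -56, 3x - y + 2z = -37, -4x + 5y + 3z = 26 (e.g. by elimination or Cramer's rule, determinant = -245) gives (-5, 6, -8).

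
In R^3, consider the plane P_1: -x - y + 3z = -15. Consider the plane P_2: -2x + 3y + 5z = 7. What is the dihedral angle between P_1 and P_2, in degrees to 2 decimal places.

cos θ = |n₁·n₂| / (|n₁||n₂|) = |14| / (√11 · √38).
θ = arccos(0.68476) ≈ 46.78°.

46.78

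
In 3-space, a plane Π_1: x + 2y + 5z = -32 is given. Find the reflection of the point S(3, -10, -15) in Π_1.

(7, -2, 5)

λ = (n·S − d)/|n|² = (-92 − (-32))/30 = -2.
Reflection = S − 2λn = (3, -10, -15) − (-4)·(1, 2, 5) = (7, -2, 5).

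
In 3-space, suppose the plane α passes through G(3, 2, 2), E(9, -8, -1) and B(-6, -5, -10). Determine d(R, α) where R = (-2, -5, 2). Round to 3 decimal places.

6.174

GE = (6, -10, -3), GB = (-9, -7, -12); a normal to α is GE × GB = (99, 99, -132).
Using G: α has equation 99x + 99y - 132z = 231.
n·R − d = (99)·(-2) + (99)·(-5) + (-132)·(2) − 231 = -1188; |n| = √37026.
Distance = |-1188| / √37026 = 1188/√37026 ≈ 6.174.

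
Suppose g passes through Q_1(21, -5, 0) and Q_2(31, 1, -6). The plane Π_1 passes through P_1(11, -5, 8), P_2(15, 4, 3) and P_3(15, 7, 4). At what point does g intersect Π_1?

A direction vector for g is Q_2 − Q_1 = (10, 6, -6).
P_1P_2 = (4, 9, -5), P_1P_3 = (4, 12, -4); a normal to Π_1 is P_1P_2 × P_1P_3 = (24, -4, 12).
Using P_1: Π_1 has equation 24x - 4y + 12z = 380.
Substitute r = (21, -5, 0) + t(10, 6, -6) into the plane: 524 + 144t = 380, so t = -1.
Intersection: (21, -5, 0) + (-1)·(10, 6, -6) = (11, -11, 6).

(11, -11, 6)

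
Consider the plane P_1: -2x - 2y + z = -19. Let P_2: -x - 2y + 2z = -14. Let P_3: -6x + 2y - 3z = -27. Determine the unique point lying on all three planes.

(6, 3, -1)

Solving the 3×3 linear system -2x - 2y + z = -19, -x - 2y + 2z = -14, -6x + 2y - 3z = -27 (e.g. by elimination or Cramer's rule, determinant = 12) gives (6, 3, -1).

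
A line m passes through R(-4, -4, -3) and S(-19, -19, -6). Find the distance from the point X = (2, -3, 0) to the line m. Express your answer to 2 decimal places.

A direction vector for m is S − R = (-15, -15, -3).
Taking (-4, -4, -3) on m with direction v = (-15, -15, -3): w = X − (-4, -4, -3) = (6, 1, 3), and w × v = (42, -27, -75).
Distance = |w × v| / |v| = √8118 / √459 ≈ 4.21.

4.21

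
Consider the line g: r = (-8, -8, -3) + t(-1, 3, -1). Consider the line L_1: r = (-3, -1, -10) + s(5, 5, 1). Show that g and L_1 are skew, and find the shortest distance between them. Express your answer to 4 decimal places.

Common perpendicular direction n = (-1, 3, -1) × (5, 5, 1) = (8, -4, -20).
With w = (-3, -1, -10) − (-8, -8, -3) = (5, 7, -7), w · n = 152.
Since n ≠ 0 the lines are not parallel, and w · n = 152 ≠ 0 so they do not intersect; hence they are skew.
Distance = |w · n| / |n| = |152| / √480 ≈ 6.9378.

6.9378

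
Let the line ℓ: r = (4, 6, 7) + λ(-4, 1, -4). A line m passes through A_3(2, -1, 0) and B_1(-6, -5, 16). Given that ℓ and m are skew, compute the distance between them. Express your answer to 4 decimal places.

8.4887

A direction vector for m is B_1 − A_3 = (-8, -4, 16).
Common perpendicular direction n = (-4, 1, -4) × (-8, -4, 16) = (0, 96, 24).
With w = (2, -1, 0) − (4, 6, 7) = (-2, -7, -7), w · n = -840.
Distance = |w · n| / |n| = |-840| / √9792 ≈ 8.4887.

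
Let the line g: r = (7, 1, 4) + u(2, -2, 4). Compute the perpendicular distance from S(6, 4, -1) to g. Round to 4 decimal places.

1.5275

Taking (7, 1, 4) on g with direction v = (2, -2, 4): w = S − (7, 1, 4) = (-1, 3, -5), and w × v = (2, -6, -4).
Distance = |w × v| / |v| = √56 / √24 ≈ 1.5275.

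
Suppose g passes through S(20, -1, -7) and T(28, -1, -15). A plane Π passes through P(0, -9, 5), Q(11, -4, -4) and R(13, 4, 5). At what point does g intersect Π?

(8, -1, 5)

A direction vector for g is T − S = (8, 0, -8).
PQ = (11, 5, -9), PR = (13, 13, 0); a normal to Π is PQ × PR = (117, -117, 78).
Using P: Π has equation 117x - 117y + 78z = 1443.
Substitute r = (20, -1, -7) + t(8, 0, -8) into the plane: 1911 + 312t = 1443, so t = -3/2.
Intersection: (20, -1, -7) + (-3/2)·(8, 0, -8) = (8, -1, 5).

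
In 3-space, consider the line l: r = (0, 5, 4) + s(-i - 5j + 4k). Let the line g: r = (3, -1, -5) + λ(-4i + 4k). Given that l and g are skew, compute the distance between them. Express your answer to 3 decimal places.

Common perpendicular direction n = (-1, -5, 4) × (-4, 0, 4) = (-20, -12, -20).
With w = (3, -1, -5) − (0, 5, 4) = (3, -6, -9), w · n = 192.
Distance = |w · n| / |n| = |192| / √944 ≈ 6.249.

6.249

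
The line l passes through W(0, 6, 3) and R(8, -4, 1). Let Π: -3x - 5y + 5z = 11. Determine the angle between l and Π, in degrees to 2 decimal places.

9.25

A direction vector for l is R − W = (8, -10, -2).
sin θ = |n·v| / (|n||v|) = |16| / (√59 · √168) = 0.16071.
θ ≈ 9.25°.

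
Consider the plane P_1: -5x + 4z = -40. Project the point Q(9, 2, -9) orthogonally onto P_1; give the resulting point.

Foot = Q − λn with λ = (n·Q − d)/|n|² = (-81 − (-40))/41 = -1.
Foot = (9, 2, -9) − (-1)·(-5, 0, 4) = (4, 2, -5).

(4, 2, -5)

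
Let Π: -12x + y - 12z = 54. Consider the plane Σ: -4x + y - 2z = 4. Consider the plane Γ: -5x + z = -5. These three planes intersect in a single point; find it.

(0, -6, -5)

Solving the 3×3 linear system -12x + y - 12z = 54, -4x + y - 2z = 4, -5x + z = -5 (e.g. by elimination or Cramer's rule, determinant = -58) gives (0, -6, -5).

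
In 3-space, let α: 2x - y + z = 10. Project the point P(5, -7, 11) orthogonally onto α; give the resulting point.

Foot = P − λn with λ = (n·P − d)/|n|² = (28 − 10)/6 = 3.
Foot = (5, -7, 11) − 3·(2, -1, 1) = (-1, -4, 8).

(-1, -4, 8)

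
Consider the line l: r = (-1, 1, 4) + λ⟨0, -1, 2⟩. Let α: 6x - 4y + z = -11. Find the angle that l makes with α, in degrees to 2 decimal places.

sin θ = |n·v| / (|n||v|) = |6| / (√53 · √5) = 0.36858.
θ ≈ 21.63°.

21.63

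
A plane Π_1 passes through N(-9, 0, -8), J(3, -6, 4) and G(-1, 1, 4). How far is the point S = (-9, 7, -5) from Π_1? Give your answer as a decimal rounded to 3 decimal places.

1.370

NJ = (12, -6, 12), NG = (8, 1, 12); a normal to Π_1 is NJ × NG = (-84, -48, 60).
Using N: Π_1 has equation -84x - 48y + 60z = 276.
n·S − d = (-84)·(-9) + (-48)·(7) + (60)·(-5) − 276 = -156; |n| = √12960.
Distance = |-156| / √12960 = 156/√12960 ≈ 1.370.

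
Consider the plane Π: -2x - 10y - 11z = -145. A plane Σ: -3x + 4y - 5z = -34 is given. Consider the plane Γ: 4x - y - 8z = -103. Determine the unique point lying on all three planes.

Solving the 3×3 linear system -2x - 10y - 11z = -145, -3x + 4y - 5z = -34, 4x - y - 8z = -103 (e.g. by elimination or Cramer's rule, determinant = 657) gives (-3, 3, 11).

(-3, 3, 11)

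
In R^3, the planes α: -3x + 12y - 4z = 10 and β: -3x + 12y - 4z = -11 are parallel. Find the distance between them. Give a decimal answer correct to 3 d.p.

1.615

Same normal n = (-3, 12, -4) with |n| = √169; distance = |10 − (-11)| / |n| = 21/√169 ≈ 1.615.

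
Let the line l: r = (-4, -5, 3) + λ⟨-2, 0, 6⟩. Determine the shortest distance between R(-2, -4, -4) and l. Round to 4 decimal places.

Taking (-4, -5, 3) on l with direction v = (-2, 0, 6): w = R − (-4, -5, 3) = (2, 1, -7), and w × v = (6, 2, 2).
Distance = |w × v| / |v| = √44 / √40 ≈ 1.0488.

1.0488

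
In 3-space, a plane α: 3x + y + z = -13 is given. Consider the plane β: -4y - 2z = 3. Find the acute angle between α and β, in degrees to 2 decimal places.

cos θ = |n₁·n₂| / (|n₁||n₂|) = |-6| / (√11 · √20).
θ = arccos(0.40452) ≈ 66.14°.

66.14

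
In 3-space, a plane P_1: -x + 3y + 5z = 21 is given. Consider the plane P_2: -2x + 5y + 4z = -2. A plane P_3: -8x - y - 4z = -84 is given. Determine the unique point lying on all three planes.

(7, -4, 8)

Solving the 3×3 linear system -x + 3y + 5z = 21, -2x + 5y + 4z = -2, -8x - y - 4z = -84 (e.g. by elimination or Cramer's rule, determinant = 106) gives (7, -4, 8).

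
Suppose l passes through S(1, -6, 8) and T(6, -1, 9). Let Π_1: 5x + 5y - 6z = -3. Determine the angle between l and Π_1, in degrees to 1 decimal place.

41.6

A direction vector for l is T − S = (5, 5, 1).
sin θ = |n·v| / (|n||v|) = |44| / (√86 · √51) = 0.66438.
θ ≈ 41.6°.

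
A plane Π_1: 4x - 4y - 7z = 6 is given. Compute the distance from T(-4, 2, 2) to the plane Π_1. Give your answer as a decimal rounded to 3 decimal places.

4.889

n·T − d = (4)·(-4) + (-4)·(2) + (-7)·(2) − 6 = -44; |n| = √81.
Distance = |-44| / √81 = 44/√81 ≈ 4.889.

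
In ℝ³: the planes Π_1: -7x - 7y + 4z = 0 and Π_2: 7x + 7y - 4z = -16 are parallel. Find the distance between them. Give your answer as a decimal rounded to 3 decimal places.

1.499

Rescale Π_2 by 1/(-1): -7x - 7y + 4z = 16. Then distance = |0 − 16| / √114 ≈ 1.499.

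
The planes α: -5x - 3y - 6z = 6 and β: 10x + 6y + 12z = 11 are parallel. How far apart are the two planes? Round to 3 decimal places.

Rescale β by 1/(-2): -5x - 3y - 6z = -11/2. Then distance = |6 − (-11/2)| / √70 ≈ 1.375.

1.375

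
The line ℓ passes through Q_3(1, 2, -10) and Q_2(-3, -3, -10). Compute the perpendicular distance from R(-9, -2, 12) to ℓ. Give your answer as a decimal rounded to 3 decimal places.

22.632

A direction vector for ℓ is Q_2 − Q_3 = (-4, -5, 0).
Taking (1, 2, -10) on ℓ with direction v = (-4, -5, 0): w = R − (1, 2, -10) = (-10, -4, 22), and w × v = (110, -88, 34).
Distance = |w × v| / |v| = √21000 / √41 ≈ 22.632.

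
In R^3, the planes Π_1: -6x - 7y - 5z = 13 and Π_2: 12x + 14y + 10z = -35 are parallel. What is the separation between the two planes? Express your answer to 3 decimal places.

Rescale Π_2 by 1/(-2): -6x - 7y - 5z = 35/2. Then distance = |13 − (35/2)| / √110 ≈ 0.429.

0.429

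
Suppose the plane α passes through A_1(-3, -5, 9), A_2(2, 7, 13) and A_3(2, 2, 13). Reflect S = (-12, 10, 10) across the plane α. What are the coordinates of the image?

(-4, 10, 0)

A_1A_2 = (5, 12, 4), A_1A_3 = (5, 7, 4); a normal to α is A_1A_2 × A_1A_3 = (20, 0, -25).
Using A_1: α has equation 20x - 25z = -285.
λ = (n·S − d)/|n|² = (-490 − (-285))/1025 = -1/5.
Reflection = S − 2λn = (-12, 10, 10) − (-2/5)·(20, 0, -25) = (-4, 10, 0).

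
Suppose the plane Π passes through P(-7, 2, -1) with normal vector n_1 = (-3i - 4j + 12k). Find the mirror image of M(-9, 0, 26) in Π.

(3, 16, -22)

Π: n_1·r = n_1·P gives -3x - 4y + 12z = 1.
λ = (n·M − d)/|n|² = (339 − 1)/169 = 2.
Reflection = M − 2λn = (-9, 0, 26) − 4·(-3, -4, 12) = (3, 16, -22).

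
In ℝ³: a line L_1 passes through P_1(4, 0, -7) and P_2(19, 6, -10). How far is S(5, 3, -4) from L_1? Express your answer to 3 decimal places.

A direction vector for L_1 is P_2 − P_1 = (15, 6, -3).
Taking (4, 0, -7) on L_1 with direction v = (15, 6, -3): w = S − (4, 0, -7) = (1, 3, 3), and w × v = (-27, 48, -39).
Distance = |w × v| / |v| = √4554 / √270 ≈ 4.107.

4.107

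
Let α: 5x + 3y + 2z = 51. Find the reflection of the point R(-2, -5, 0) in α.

λ = (n·R − d)/|n|² = (-25 − 51)/38 = -2.
Reflection = R − 2λn = (-2, -5, 0) − (-4)·(5, 3, 2) = (18, 7, 8).

(18, 7, 8)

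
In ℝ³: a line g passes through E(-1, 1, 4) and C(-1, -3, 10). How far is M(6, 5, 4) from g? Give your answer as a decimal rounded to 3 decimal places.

A direction vector for g is C − E = (0, -4, 6).
Taking (-1, 1, 4) on g with direction v = (0, -4, 6): w = M − (-1, 1, 4) = (7, 4, 0), and w × v = (24, -42, -28).
Distance = |w × v| / |v| = √3124 / √52 ≈ 7.751.

7.751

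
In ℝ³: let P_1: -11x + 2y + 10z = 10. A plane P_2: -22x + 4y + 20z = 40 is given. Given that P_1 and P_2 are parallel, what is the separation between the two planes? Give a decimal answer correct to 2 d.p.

0.67

Rescale P_2 by 1/2: -11x + 2y + 10z = 20. Then distance = |10 − 20| / √225 ≈ 0.67.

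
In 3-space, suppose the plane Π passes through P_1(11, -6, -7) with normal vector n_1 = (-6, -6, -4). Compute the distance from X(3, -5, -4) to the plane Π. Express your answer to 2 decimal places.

Π: n_1·r = n_1·P_1 gives -6x - 6y - 4z = -2.
n·X − d = (-6)·(3) + (-6)·(-5) + (-4)·(-4) − (-2) = 30; |n| = √88.
Distance = |30| / √88 = 30/√88 ≈ 3.20.

3.20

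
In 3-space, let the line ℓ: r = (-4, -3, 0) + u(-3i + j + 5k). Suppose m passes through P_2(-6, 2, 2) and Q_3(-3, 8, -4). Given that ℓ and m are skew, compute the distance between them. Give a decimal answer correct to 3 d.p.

0.359

A direction vector for m is Q_3 − P_2 = (3, 6, -6).
Common perpendicular direction n = (-3, 1, 5) × (3, 6, -6) = (-36, -3, -21).
With w = (-6, 2, 2) − (-4, -3, 0) = (-2, 5, 2), w · n = 15.
Distance = |w · n| / |n| = |15| / √1746 ≈ 0.359.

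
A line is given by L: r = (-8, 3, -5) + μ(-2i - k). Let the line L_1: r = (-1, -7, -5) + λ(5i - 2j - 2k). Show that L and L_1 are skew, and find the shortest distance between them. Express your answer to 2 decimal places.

7.56

Common perpendicular direction n = (-2, 0, -1) × (5, -2, -2) = (-2, -9, 4).
With w = (-1, -7, -5) − (-8, 3, -5) = (7, -10, 0), w · n = 76.
Since n ≠ 0 the lines are not parallel, and w · n = 76 ≠ 0 so they do not intersect; hence they are skew.
Distance = |w · n| / |n| = |76| / √101 ≈ 7.56.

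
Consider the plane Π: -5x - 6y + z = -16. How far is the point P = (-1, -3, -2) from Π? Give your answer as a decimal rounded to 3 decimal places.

n·P − d = (-5)·(-1) + (-6)·(-3) + (1)·(-2) − (-16) = 37; |n| = √62.
Distance = |37| / √62 = 37/√62 ≈ 4.699.

4.699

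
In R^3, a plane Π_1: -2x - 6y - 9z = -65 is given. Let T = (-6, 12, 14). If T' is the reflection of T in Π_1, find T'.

λ = (n·T − d)/|n|² = (-186 − (-65))/121 = -1.
Reflection = T − 2λn = (-6, 12, 14) − (-2)·(-2, -6, -9) = (-10, 0, -4).

(-10, 0, -4)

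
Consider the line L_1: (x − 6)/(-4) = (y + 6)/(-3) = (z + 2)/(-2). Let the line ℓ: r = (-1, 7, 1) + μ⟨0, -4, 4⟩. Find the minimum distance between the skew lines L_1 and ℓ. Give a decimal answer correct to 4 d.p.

13.1129

L_1 has direction (-4, -3, -2) through (6, -6, -2).
Common perpendicular direction n = (-4, -3, -2) × (0, -4, 4) = (-20, 16, 16).
With w = (-1, 7, 1) − (6, -6, -2) = (-7, 13, 3), w · n = 396.
Distance = |w · n| / |n| = |396| / √912 ≈ 13.1129.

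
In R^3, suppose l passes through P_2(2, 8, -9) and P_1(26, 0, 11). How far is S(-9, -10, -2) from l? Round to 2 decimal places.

A direction vector for l is P_1 − P_2 = (24, -8, 20).
Taking (2, 8, -9) on l with direction v = (24, -8, 20): w = S − (2, 8, -9) = (-11, -18, 7), and w × v = (-304, 388, 520).
Distance = |w × v| / |v| = √513360 / √1040 ≈ 22.22.

22.22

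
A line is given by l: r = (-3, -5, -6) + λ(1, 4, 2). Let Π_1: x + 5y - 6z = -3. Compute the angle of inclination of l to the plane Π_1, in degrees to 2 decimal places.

14.44

sin θ = |n·v| / (|n||v|) = |9| / (√62 · √21) = 0.24942.
θ ≈ 14.44°.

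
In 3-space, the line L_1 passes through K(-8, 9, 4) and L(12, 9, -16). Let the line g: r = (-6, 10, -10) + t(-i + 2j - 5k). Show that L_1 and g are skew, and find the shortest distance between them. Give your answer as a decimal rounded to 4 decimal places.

2.7136

A direction vector for L_1 is L − K = (20, 0, -20).
Common perpendicular direction n = (20, 0, -20) × (-1, 2, -5) = (40, 120, 40).
With w = (-6, 10, -10) − (-8, 9, 4) = (2, 1, -14), w · n = -360.
Since n ≠ 0 the lines are not parallel, and w · n = -360 ≠ 0 so they do not intersect; hence they are skew.
Distance = |w · n| / |n| = |-360| / √17600 ≈ 2.7136.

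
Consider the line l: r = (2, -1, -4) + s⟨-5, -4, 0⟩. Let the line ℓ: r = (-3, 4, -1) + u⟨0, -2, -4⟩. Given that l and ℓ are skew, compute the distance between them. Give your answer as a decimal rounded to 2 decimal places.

5.46

Common perpendicular direction n = (-5, -4, 0) × (0, -2, -4) = (16, -20, 10).
With w = (-3, 4, -1) − (2, -1, -4) = (-5, 5, 3), w · n = -150.
Distance = |w · n| / |n| = |-150| / √756 ≈ 5.46.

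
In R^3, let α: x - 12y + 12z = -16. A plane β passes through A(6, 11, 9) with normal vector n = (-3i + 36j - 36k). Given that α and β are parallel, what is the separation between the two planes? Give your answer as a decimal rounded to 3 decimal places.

0.118

β: n·r = n·A gives -3x + 36y - 36z = 54.
Rescale β by 1/(-3): x - 12y + 12z = -18. Then distance = |-16 − (-18)| / √289 ≈ 0.118.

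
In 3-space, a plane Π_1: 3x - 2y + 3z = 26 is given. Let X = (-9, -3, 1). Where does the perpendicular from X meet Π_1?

Foot = X − λn with λ = (n·X − d)/|n|² = (-18 − 26)/22 = -2.
Foot = (-9, -3, 1) − (-2)·(3, -2, 3) = (-3, -7, 7).

(-3, -7, 7)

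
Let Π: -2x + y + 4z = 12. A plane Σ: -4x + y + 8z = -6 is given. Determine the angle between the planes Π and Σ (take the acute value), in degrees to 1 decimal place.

cos θ = |n₁·n₂| / (|n₁||n₂|) = |41| / (√21 · √81).
θ = arccos(0.99410) ≈ 6.2°.

6.2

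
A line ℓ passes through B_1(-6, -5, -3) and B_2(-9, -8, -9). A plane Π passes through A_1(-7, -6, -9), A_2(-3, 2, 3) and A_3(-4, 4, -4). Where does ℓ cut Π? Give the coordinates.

(-5, -4, -1)

A direction vector for ℓ is B_2 − B_1 = (-3, -3, -6).
A_1A_2 = (4, 8, 12), A_1A_3 = (3, 10, 5); a normal to Π is A_1A_2 × A_1A_3 = (-80, 16, 16).
Using A_1: Π has equation -80x + 16y + 16z = 320.
Substitute r = (-6, -5, -3) + t(-3, -3, -6) into the plane: 352 + 96t = 320, so t = -1/3.
Intersection: (-6, -5, -3) + (-1/3)·(-3, -3, -6) = (-5, -4, -1).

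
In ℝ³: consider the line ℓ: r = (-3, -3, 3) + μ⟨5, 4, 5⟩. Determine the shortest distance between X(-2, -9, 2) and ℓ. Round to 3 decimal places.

5.410

Taking (-3, -3, 3) on ℓ with direction v = (5, 4, 5): w = X − (-3, -3, 3) = (1, -6, -1), and w × v = (-26, -10, 34).
Distance = |w × v| / |v| = √1932 / √66 ≈ 5.410.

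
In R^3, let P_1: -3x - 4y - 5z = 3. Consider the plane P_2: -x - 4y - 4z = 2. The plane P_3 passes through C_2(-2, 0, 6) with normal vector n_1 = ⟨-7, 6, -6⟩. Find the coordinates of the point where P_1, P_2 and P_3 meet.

(-2, -3, 3)

P_3: n_1·r = n_1·C_2 gives -7x + 6y - 6z = -22.
Solving the 3×3 linear system -3x - 4y - 5z = 3, -x - 4y - 4z = 2, -7x + 6y - 6z = -22 (e.g. by elimination or Cramer's rule, determinant = -62) gives (-2, -3, 3).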